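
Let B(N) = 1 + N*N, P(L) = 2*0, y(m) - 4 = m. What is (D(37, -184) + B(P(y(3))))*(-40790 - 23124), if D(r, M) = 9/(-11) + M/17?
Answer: 127188860/187 ≈ 6.8015e+5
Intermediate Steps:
y(m) = 4 + m
D(r, M) = -9/11 + M/17 (D(r, M) = 9*(-1/11) + M*(1/17) = -9/11 + M/17)
P(L) = 0
B(N) = 1 + N²
(D(37, -184) + B(P(y(3))))*(-40790 - 23124) = ((-9/11 + (1/17)*(-184)) + (1 + 0²))*(-40790 - 23124) = ((-9/11 - 184/17) + (1 + 0))*(-63914) = (-2177/187 + 1)*(-63914) = -1990/187*(-63914) = 127188860/187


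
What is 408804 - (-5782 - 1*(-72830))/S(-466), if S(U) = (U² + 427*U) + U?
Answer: 1809758546/4427 ≈ 4.0880e+5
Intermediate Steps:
S(U) = U² + 428*U
408804 - (-5782 - 1*(-72830))/S(-466) = 408804 - (-5782 - 1*(-72830))/((-466*(428 - 466))) = 408804 - (-5782 + 72830)/((-466*(-38))) = 408804 - 67048/17708 = 408804 - 1*16762/4427 = 408804 - 16762/4427 = 1809758546/4427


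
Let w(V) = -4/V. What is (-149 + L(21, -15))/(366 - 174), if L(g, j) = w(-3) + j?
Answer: -61/72 ≈ -0.84722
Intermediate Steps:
L(g, j) = 4/3 + j (L(g, j) = -4/(-3) + j = -4*(-⅓) + j = 4/3 + j)
(-149 + L(21, -15))/(366 - 174) = (-149 + (4/3 - 15))/(366 - 174) = (-149 - 41/3)/192 = -488/3*1/192 = -61/72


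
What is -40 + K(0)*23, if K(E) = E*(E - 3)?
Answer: -40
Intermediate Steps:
K(E) = E*(-3 + E)
-40 + K(0)*23 = -40 + (0*(-3 + 0))*23 = -40 + (0*(-3))*23 = -40 + 0*23 = -40 + 0 = -40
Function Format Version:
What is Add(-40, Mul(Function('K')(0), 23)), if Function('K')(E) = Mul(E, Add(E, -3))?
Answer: -40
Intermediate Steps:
Function('K')(E) = Mul(E, Add(-3, E))
Add(-40, Mul(Function('K')(0), 23)) = Add(-40, Mul(Mul(0, Add(-3, 0)), 23)) = Add(-40, Mul(Mul(0, -3), 23)) = Add(-40, Mul(0, 23)) = Add(-40, 0) = -40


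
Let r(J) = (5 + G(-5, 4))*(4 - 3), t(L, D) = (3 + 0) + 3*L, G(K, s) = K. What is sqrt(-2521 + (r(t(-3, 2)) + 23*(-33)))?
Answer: 4*I*sqrt(205) ≈ 57.271*I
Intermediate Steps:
t(L, D) = 3 + 3*L
r(J) = 0 (r(J) = (5 - 5)*(4 - 3) = 0*1 = 0)
sqrt(-2521 + (r(t(-3, 2)) + 23*(-33))) = sqrt(-2521 + (0 + 23*(-33))) = sqrt(-2521 + (0 - 759)) = sqrt(-2521 - 759) = sqrt(-3280) = 4*I*sqrt(205)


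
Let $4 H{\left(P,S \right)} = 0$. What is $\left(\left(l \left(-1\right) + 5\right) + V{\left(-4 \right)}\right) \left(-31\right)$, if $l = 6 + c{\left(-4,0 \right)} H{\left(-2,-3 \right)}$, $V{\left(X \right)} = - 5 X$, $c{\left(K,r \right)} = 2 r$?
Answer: $-589$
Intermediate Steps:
$H{\left(P,S \right)} = 0$ ($H{\left(P,S \right)} = \frac{1}{4} \cdot 0 = 0$)
$l = 6$ ($l = 6 + 2 \cdot 0 \cdot 0 = 6 + 0 \cdot 0 = 6 + 0 = 6$)
$\left(\left(l \left(-1\right) + 5\right) + V{\left(-4 \right)}\right) \left(-31\right) = \left(\left(6 \left(-1\right) + 5\right) - -20\right) \left(-31\right) = \left(\left(-6 + 5\right) + 20\right) \left(-31\right) = \left(-1 + 20\right) \left(-31\right) = 19 \left(-31\right) = -589$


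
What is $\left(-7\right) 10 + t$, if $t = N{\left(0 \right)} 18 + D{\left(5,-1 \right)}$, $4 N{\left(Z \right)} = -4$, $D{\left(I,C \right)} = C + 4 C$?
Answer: $-93$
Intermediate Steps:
$D{\left(I,C \right)} = 5 C$
$N{\left(Z \right)} = -1$ ($N{\left(Z \right)} = \frac{1}{4} \left(-4\right) = -1$)
$t = -23$ ($t = \left(-1\right) 18 + 5 \left(-1\right) = -18 - 5 = -23$)
$\left(-7\right) 10 + t = \left(-7\right) 10 - 23 = -70 - 23 = -93$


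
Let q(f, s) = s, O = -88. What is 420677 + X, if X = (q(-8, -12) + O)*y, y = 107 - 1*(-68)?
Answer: 403177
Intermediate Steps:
y = 175 (y = 107 + 68 = 175)
X = -17500 (X = (-12 - 88)*175 = -100*175 = -17500)
420677 + X = 420677 - 17500 = 403177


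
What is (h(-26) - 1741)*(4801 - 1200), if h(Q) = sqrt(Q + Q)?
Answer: -6269341 + 7202*I*sqrt(13) ≈ -6.2693e+6 + 25967.0*I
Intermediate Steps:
h(Q) = sqrt(2)*sqrt(Q) (h(Q) = sqrt(2*Q) = sqrt(2)*sqrt(Q))
(h(-26) - 1741)*(4801 - 1200) = (sqrt(2)*sqrt(-26) - 1741)*(4801 - 1200) = (sqrt(2)*(I*sqrt(26)) - 1741)*3601 = (2*I*sqrt(13) - 1741)*3601 = (-1741 + 2*I*sqrt(13))*3601 = -6269341 + 7202*I*sqrt(13)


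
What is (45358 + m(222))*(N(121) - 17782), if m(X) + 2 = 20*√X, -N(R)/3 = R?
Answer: -822984620 - 362900*√222 ≈ -8.2839e+8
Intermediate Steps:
N(R) = -3*R
m(X) = -2 + 20*√X
(45358 + m(222))*(N(121) - 17782) = (45358 + (-2 + 20*√222))*(-3*121 - 17782) = (45356 + 20*√222)*(-363 - 17782) = (45356 + 20*√222)*(-18145) = -822984620 - 362900*√222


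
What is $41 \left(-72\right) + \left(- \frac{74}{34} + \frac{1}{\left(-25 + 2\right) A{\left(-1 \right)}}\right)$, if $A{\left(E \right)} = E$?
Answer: $- \frac{1155066}{391} \approx -2954.1$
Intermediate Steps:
$41 \left(-72\right) + \left(- \frac{74}{34} + \frac{1}{\left(-25 + 2\right) A{\left(-1 \right)}}\right) = 41 \left(-72\right) - \left(\frac{37}{17} - \frac{1}{\left(-25 + 2\right) \left(-1\right)}\right) = -2952 - \left(\frac{37}{17} - \frac{1}{-23} \left(-1\right)\right) = -2952 - \frac{834}{391} = - \frac{1155066}{391}$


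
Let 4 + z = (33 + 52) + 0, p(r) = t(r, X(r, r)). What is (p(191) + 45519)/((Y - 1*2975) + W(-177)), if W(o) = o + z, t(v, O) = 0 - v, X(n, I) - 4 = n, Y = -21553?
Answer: -2833/1539 ≈ -1.8408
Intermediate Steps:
X(n, I) = 4 + n
t(v, O) = -v
p(r) = -r
z = 81 (z = -4 + ((33 + 52) + 0) = -4 + (85 + 0) = -4 + 85 = 81)
W(o) = 81 + o (W(o) = o + 81 = 81 + o)
(p(191) + 45519)/((Y - 1*2975) + W(-177)) = (-1*191 + 45519)/((-21553 - 1*2975) + (81 - 177)) = (-191 + 45519)/((-21553 - 2975) - 96) = 45328/(-24528 - 96) = 45328/(-24624) = 45328*(-1/24624) = -2833/1539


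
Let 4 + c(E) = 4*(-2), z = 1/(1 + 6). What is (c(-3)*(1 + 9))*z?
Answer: -120/7 ≈ -17.143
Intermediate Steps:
z = ⅐ (z = 1/7 = ⅐ ≈ 0.14286)
c(E) = -12 (c(E) = -4 + 4*(-2) = -4 - 8 = -12)
(c(-3)*(1 + 9))*z = -12*(1 + 9)*(⅐) = -12*10*(⅐) = -120*⅐ = -120/7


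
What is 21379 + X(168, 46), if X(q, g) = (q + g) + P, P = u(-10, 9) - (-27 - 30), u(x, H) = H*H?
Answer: 21731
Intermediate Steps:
u(x, H) = H²
P = 138 (P = 9² - (-27 - 30) = 81 - 1*(-57) = 81 + 57 = 138)
X(q, g) = 138 + g + q (X(q, g) = (q + g) + 138 = (g + q) + 138 = 138 + g + q)
21379 + X(168, 46) = 21379 + (138 + 46 + 168) = 21379 + 352 = 21731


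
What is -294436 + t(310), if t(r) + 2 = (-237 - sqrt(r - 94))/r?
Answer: -91276017/310 - 3*sqrt(6)/155 ≈ -2.9444e+5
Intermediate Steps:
t(r) = -2 + (-237 - sqrt(-94 + r))/r (t(r) = -2 + (-237 - sqrt(r - 94))/r = -2 + (-237 - sqrt(-94 + r))/r)
-294436 + t(310) = -294436 + (-237 - sqrt(-94 + 310) - 2*310)/310 = -294436 + (-237 - sqrt(216) - 620)/310 = -294436 + (-237 - 6*sqrt(6) - 620)/310 = -294436 + (-857 - 6*sqrt(6))/310 = -294436 + (-857/310 - 3*sqrt(6)/155) = -91276017/310 - 3*sqrt(6)/155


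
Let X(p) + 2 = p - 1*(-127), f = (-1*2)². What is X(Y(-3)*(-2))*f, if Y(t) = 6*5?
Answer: 260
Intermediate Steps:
Y(t) = 30
f = 4 (f = (-2)² = 4)
X(p) = 125 + p (X(p) = -2 + (p - 1*(-127)) = -2 + (p + 127) = -2 + (127 + p) = 125 + p)
X(Y(-3)*(-2))*f = (125 + 30*(-2))*4 = (125 - 60)*4 = 65*4 = 260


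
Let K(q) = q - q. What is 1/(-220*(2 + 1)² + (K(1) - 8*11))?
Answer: -1/2068 ≈ -0.00048356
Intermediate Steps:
K(q) = 0
1/(-220*(2 + 1)² + (K(1) - 8*11)) = 1/(-220*(2 + 1)² + (0 - 8*11)) = 1/(-220*3² + (0 - 88)) = 1/(-220*9 - 88) = 1/(-1980 - 88) = 1/(-2068) = -1/2068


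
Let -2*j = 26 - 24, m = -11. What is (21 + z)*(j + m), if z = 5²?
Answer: -552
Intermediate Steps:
z = 25
j = -1 (j = -(26 - 24)/2 = -½*2 = -1)
(21 + z)*(j + m) = (21 + 25)*(-1 - 11) = 46*(-12) = -552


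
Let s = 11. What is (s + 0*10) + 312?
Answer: 323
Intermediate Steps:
(s + 0*10) + 312 = (11 + 0*10) + 312 = (11 + 0) + 312 = 11 + 312 = 323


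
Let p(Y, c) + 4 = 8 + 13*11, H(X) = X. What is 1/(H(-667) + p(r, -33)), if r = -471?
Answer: -1/520 ≈ -0.0019231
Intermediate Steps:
p(Y, c) = 147 (p(Y, c) = -4 + (8 + 13*11) = -4 + (8 + 143) = -4 + 151 = 147)
1/(H(-667) + p(r, -33)) = 1/(-667 + 147) = 1/(-520) = -1/520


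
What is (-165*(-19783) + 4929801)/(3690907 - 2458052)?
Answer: 8193996/1232855 ≈ 6.6464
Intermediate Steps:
(-165*(-19783) + 4929801)/(3690907 - 2458052) = (3264195 + 4929801)/1232855 = 8193996*(1/1232855) = 8193996/1232855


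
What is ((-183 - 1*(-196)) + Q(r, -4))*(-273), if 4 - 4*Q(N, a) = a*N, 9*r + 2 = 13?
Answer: -12467/3 ≈ -4155.7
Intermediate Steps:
r = 11/9 (r = -2/9 + (1/9)*13 = -2/9 + 13/9 = 11/9 ≈ 1.2222)
Q(N, a) = 1 - N*a/4 (Q(N, a) = 1 - a*N/4 = 1 - N*a/4)
((-183 - 1*(-196)) + Q(r, -4))*(-273) = ((-183 - 1*(-196)) + (1 - 1/4*11/9*(-4)))*(-273) = ((-183 + 196) + (1 + 11/9))*(-273) = (13 + 20/9)*(-273) = (137/9)*(-273) = -12467/3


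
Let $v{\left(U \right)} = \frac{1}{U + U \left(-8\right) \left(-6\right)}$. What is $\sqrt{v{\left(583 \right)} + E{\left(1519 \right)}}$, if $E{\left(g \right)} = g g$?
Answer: $\frac{2 \sqrt{9607021131026}}{4081} \approx 1519.0$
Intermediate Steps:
$v{\left(U \right)} = \frac{1}{49 U}$ ($v{\left(U \right)} = \frac{1}{U + - 8 U \left(-6\right)} = \frac{1}{U + 48 U} = \frac{1}{49 U}$)
$E{\left(g \right)} = g^{2}$
$\sqrt{v{\left(583 \right)} + E{\left(1519 \right)}} = \sqrt{\frac{1}{49 \cdot 583} + 1519^{2}} = \sqrt{\frac{1}{49} \cdot \frac{1}{583} + 2307361} = \sqrt{\frac{1}{28567} + 2307361} = \sqrt{\frac{65914381688}{28567}} = \frac{2 \sqrt{9607021131026}}{4081}$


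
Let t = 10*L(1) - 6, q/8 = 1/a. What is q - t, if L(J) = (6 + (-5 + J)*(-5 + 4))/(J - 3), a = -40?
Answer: 279/5 ≈ 55.800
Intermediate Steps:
L(J) = (11 - J)/(-3 + J) (L(J) = (6 + (-5 + J)*(-1))/(-3 + J) = (6 + (5 - J))/(-3 + J) = (11 - J)/(-3 + J))
q = -⅕ (q = 8/(-40) = 8*(-1/40) = -⅕ ≈ -0.20000)
t = -56 (t = 10*((11 - 1*1)/(-3 + 1)) - 6 = 10*((11 - 1)/(-2)) - 6 = 10*(-½*10) - 6 = 10*(-5) - 6 = -50 - 6 = -56)
q - t = -⅕ - 1*(-56) = -⅕ + 56 = 279/5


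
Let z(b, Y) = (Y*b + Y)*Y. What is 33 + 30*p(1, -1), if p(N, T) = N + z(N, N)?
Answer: 123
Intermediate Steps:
z(b, Y) = Y*(Y + Y*b) (z(b, Y) = (Y + Y*b)*Y = Y*(Y + Y*b))
p(N, T) = N + N²*(1 + N)
33 + 30*p(1, -1) = 33 + 30*(1*(1 + 1*(1 + 1))) = 33 + 30*(1*(1 + 1*2)) = 33 + 30*(1*(1 + 2)) = 33 + 30*(1*3) = 33 + 30*3 = 33 + 90 = 123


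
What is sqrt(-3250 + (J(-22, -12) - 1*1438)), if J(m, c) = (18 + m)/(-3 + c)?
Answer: 2*I*sqrt(263685)/15 ≈ 68.467*I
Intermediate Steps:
J(m, c) = (18 + m)/(-3 + c)
sqrt(-3250 + (J(-22, -12) - 1*1438)) = sqrt(-3250 + ((18 - 22)/(-3 - 12) - 1*1438)) = sqrt(-3250 + (-4/(-15) - 1438)) = sqrt(-3250 + (-1/15*(-4) - 1438)) = sqrt(-3250 + (4/15 - 1438)) = sqrt(-3250 - 21566/15) = sqrt(-70316/15) = 2*I*sqrt(263685)/15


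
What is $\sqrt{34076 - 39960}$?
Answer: $2 i \sqrt{1471} \approx 76.707 i$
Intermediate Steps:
$\sqrt{34076 - 39960} = \sqrt{-5884} = 2 i \sqrt{1471}$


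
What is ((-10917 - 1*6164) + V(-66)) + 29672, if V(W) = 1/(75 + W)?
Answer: 113320/9 ≈ 12591.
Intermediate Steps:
((-10917 - 1*6164) + V(-66)) + 29672 = ((-10917 - 1*6164) + 1/(75 - 66)) + 29672 = ((-10917 - 6164) + 1/9) + 29672 = (-17081 + ⅑) + 29672 = -153728/9 + 29672 = 113320/9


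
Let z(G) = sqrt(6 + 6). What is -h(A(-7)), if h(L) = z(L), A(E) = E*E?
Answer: -2*sqrt(3) ≈ -3.4641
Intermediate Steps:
A(E) = E**2
z(G) = 2*sqrt(3) (z(G) = sqrt(12) = 2*sqrt(3))
h(L) = 2*sqrt(3)
-h(A(-7)) = -2*sqrt(3)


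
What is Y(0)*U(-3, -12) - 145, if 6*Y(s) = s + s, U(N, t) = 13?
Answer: -145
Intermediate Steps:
Y(s) = s/3 (Y(s) = (s + s)/6 = (2*s)/6 = s/3)
Y(0)*U(-3, -12) - 145 = ((⅓)*0)*13 - 145 = 0*13 - 145 = 0 - 145 = -145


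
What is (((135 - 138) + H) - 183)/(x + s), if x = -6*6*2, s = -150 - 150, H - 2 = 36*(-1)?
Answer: 55/93 ≈ 0.59140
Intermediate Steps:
H = -34 (H = 2 + 36*(-1) = 2 - 36 = -34)
s = -300
x = -72 (x = -36*2 = -72)
(((135 - 138) + H) - 183)/(x + s) = (((135 - 138) - 34) - 183)/(-72 - 300) = ((-3 - 34) - 183)/(-372) = (-37 - 183)*(-1/372) = -220*(-1/372) = 55/93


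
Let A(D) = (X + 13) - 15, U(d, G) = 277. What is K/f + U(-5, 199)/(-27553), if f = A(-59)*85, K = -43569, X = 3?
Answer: -1200480202/2342005 ≈ -512.59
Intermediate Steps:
A(D) = 1 (A(D) = (3 + 13) - 15 = 16 - 15 = 1)
f = 85 (f = 1*85 = 85)
K/f + U(-5, 199)/(-27553) = -43569/85 + 277/(-27553) = -43569*1/85 + 277*(-1/27553) = -43569/85 - 277/27553 = -1200480202/2342005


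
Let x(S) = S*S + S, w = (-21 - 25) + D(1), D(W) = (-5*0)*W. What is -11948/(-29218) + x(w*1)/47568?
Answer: 52401977/115820152 ≈ 0.45244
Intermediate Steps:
D(W) = 0 (D(W) = 0*W = 0)
w = -46 (w = (-21 - 25) + 0 = -46 + 0 = -46)
x(S) = S + S² (x(S) = S² + S = S + S²)
-11948/(-29218) + x(w*1)/47568 = -11948/(-29218) + ((-46*1)*(1 - 46*1))/47568 = -11948*(-1/29218) - 46*(1 - 46)*(1/47568) = 5974/14609 - 46*(-45)*(1/47568) = 5974/14609 + 2070*(1/47568) = 5974/14609 + 345/7928 = 52401977/115820152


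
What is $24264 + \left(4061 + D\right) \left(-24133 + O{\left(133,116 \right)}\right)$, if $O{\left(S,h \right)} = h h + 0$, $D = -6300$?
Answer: $23930067$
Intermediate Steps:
$O{\left(S,h \right)} = h^{2}$ ($O{\left(S,h \right)} = h^{2} + 0 = h^{2}$)
$24264 + \left(4061 + D\right) \left(-24133 + O{\left(133,116 \right)}\right) = 24264 + \left(4061 - 6300\right) \left(-24133 + 116^{2}\right) = 24264 - 2239 \left(-24133 + 13456\right) = 24264 - -23905803 = 24264 + 23905803 = 23930067$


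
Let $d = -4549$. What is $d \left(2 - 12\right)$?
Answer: $45490$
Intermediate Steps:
$d \left(2 - 12\right) = - 4549 \left(2 - 12\right) = \left(-4549\right) \left(-10\right) = 45490$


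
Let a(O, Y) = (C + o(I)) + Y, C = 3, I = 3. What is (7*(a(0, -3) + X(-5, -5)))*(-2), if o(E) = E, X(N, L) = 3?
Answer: -84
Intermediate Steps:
a(O, Y) = 6 + Y (a(O, Y) = (3 + 3) + Y = 6 + Y)
(7*(a(0, -3) + X(-5, -5)))*(-2) = (7*((6 - 3) + 3))*(-2) = (7*(3 + 3))*(-2) = (7*6)*(-2) = 42*(-2) = -84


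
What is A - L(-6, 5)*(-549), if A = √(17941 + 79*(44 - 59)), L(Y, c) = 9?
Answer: 4941 + 2*√4189 ≈ 5070.4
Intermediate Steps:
A = 2*√4189 (A = √(17941 + 79*(-15)) = √(17941 - 1185) = √16756 = 2*√4189 ≈ 129.45)
A - L(-6, 5)*(-549) = 2*√4189 - 9*(-549) = 2*√4189 - 1*(-4941) = 2*√4189 + 4941 = 4941 + 2*√4189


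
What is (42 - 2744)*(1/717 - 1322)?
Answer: 2561152846/717 ≈ 3.5720e+6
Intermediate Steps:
(42 - 2744)*(1/717 - 1322) = -2702*(1/717 - 1322) = -2702*(-947873/717) = 2561152846/717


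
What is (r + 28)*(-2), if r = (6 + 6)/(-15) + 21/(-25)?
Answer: -1318/25 ≈ -52.720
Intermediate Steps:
r = -41/25 (r = 12*(-1/15) + 21*(-1/25) = -4/5 - 21/25 = -41/25 ≈ -1.6400)
(r + 28)*(-2) = (-41/25 + 28)*(-2) = (659/25)*(-2) = -1318/25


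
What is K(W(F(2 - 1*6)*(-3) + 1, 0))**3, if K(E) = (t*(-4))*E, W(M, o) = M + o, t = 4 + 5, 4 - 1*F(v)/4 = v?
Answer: 40001688000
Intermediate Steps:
F(v) = 16 - 4*v
t = 9
K(E) = -36*E (K(E) = (9*(-4))*E = -36*E)
K(W(F(2 - 1*6)*(-3) + 1, 0))**3 = (-36*(((16 - 4*(2 - 1*6))*(-3) + 1) + 0))**3 = (-36*(((16 - 4*(2 - 6))*(-3) + 1) + 0))**3 = (-36*(((16 - 4*(-4))*(-3) + 1) + 0))**3 = (-36*(((16 + 16)*(-3) + 1) + 0))**3 = (-36*((32*(-3) + 1) + 0))**3 = (-36*((-96 + 1) + 0))**3 = (-36*(-95 + 0))**3 = (-36*(-95))**3 = 3420**3 = 40001688000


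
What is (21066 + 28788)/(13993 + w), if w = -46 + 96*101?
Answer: 16618/7881 ≈ 2.1086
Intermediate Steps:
w = 9650 (w = -46 + 9696 = 9650)
(21066 + 28788)/(13993 + w) = (21066 + 28788)/(13993 + 9650) = 49854/23643 = 49854*(1/23643) = 16618/7881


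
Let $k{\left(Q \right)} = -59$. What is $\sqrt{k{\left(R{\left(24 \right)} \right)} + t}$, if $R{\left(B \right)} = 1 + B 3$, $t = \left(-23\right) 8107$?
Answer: $2 i \sqrt{46630} \approx 431.88 i$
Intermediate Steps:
$t = -186461$
$R{\left(B \right)} = 1 + 3 B$
$\sqrt{k{\left(R{\left(24 \right)} \right)} + t} = \sqrt{-59 - 186461} = \sqrt{-186520} = 2 i \sqrt{46630}$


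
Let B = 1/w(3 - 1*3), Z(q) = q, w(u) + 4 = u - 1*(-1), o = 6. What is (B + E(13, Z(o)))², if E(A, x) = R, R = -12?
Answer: 1369/9 ≈ 152.11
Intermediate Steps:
w(u) = -3 + u (w(u) = -4 + (u - 1*(-1)) = -4 + (u + 1) = -4 + (1 + u) = -3 + u)
E(A, x) = -12
B = -⅓ (B = 1/(-3 + (3 - 1*3)) = 1/(-3 + (3 - 3)) = 1/(-3 + 0) = 1/(-3) = -⅓ ≈ -0.33333)
(B + E(13, Z(o)))² = (-⅓ - 12)² = (-37/3)² = 1369/9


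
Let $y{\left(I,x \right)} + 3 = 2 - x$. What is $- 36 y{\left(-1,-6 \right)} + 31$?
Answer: $-149$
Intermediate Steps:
$y{\left(I,x \right)} = -1 - x$ ($y{\left(I,x \right)} = -3 - \left(-2 + x\right) = -1 - x$)
$- 36 y{\left(-1,-6 \right)} + 31 = - 36 \left(-1 - -6\right) + 31 = - 36 \left(-1 + 6\right) + 31 = \left(-36\right) 5 + 31 = -180 + 31 = -149$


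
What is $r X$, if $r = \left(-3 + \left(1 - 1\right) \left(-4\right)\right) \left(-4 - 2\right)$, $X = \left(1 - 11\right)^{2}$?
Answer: $1800$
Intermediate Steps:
$X = 100$ ($X = \left(1 + \left(-21 + 10\right)\right)^{2} = \left(1 - 11\right)^{2} = \left(-10\right)^{2} = 100$)
$r = 18$ ($r = \left(-3 + 0 \left(-4\right)\right) \left(-6\right) = \left(-3 + 0\right) \left(-6\right) = \left(-3\right) \left(-6\right) = 18$)
$r X = 18 \cdot 100 = 1800$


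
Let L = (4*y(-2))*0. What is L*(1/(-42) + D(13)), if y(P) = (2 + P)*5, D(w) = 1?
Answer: 0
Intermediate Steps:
y(P) = 10 + 5*P
L = 0 (L = (4*(10 + 5*(-2)))*0 = (4*(10 - 10))*0 = (4*0)*0 = 0*0 = 0)
L*(1/(-42) + D(13)) = 0*(1/(-42) + 1) = 0*(-1/42 + 1) = 0*(41/42) = 0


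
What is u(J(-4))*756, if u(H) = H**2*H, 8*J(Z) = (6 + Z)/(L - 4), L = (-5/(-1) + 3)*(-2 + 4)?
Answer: 7/1024 ≈ 0.0068359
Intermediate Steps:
L = 16 (L = (-5*(-1) + 3)*2 = (5 + 3)*2 = 8*2 = 16)
J(Z) = 1/16 + Z/96 (J(Z) = ((6 + Z)/(16 - 4))/8 = ((6 + Z)/12)/8 = ((6 + Z)*(1/12))/8 = (1/2 + Z/12)/8 = 1/16 + Z/96)
u(H) = H**3
u(J(-4))*756 = (1/16 + (1/96)*(-4))**3*756 = (1/16 - 1/24)**3*756 = (1/48)**3*756 = (1/110592)*756 = 7/1024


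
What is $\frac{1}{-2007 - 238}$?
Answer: $- \frac{1}{2245} \approx -0.00044543$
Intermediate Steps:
$\frac{1}{-2007 - 238} = \frac{1}{-2245} = - \frac{1}{2245}$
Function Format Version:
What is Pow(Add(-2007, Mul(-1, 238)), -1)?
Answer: Rational(-1, 2245) ≈ -0.00044543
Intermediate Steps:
Pow(Add(-2007, Mul(-1, 238)), -1) = Pow(Add(-2007, -238), -1) = Pow(-2245, -1) = Rational(-1, 2245)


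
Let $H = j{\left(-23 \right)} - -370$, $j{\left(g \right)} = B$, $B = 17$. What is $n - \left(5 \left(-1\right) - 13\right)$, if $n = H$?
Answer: $405$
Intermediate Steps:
$j{\left(g \right)} = 17$
$H = 387$ ($H = 17 - -370 = 17 + 370 = 387$)
$n = 387$
$n - \left(5 \left(-1\right) - 13\right) = 387 - \left(5 \left(-1\right) - 13\right) = 387 - \left(-5 + \left(-14 + 1\right)\right) = 387 - \left(-5 - 13\right) = 387 - -18 = 387 + 18 = 405$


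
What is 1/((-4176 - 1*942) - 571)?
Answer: -1/5689 ≈ -0.00017578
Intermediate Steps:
1/((-4176 - 1*942) - 571) = 1/((-4176 - 942) - 571) = 1/(-5118 - 571) = 1/(-5689) = -1/5689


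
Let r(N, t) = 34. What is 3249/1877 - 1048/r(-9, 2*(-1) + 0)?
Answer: -928315/31909 ≈ -29.093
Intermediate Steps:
3249/1877 - 1048/r(-9, 2*(-1) + 0) = 3249/1877 - 1048/34 = 3249*(1/1877) - 1048*1/34 = 3249/1877 - 524/17 = -928315/31909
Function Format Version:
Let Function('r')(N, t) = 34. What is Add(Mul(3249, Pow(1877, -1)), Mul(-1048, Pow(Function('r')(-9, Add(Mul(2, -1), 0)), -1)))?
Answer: Rational(-928315, 31909) ≈ -29.093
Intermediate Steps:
Add(Mul(3249, Pow(1877, -1)), Mul(-1048, Pow(Function('r')(-9, Add(Mul(2, -1), 0)), -1))) = Add(Mul(3249, Pow(1877, -1)), Mul(-1048, Pow(34, -1))) = Add(Mul(3249, Rational(1, 1877)), Mul(-1048, Rational(1, 34))) = Add(Rational(3249, 1877), Rational(-524, 17)) = Rational(-928315, 31909)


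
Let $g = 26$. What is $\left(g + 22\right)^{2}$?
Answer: $2304$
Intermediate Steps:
$\left(g + 22\right)^{2} = \left(26 + 22\right)^{2} = 48^{2} = 2304$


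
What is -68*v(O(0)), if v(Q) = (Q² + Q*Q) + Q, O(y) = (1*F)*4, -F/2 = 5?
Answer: -214880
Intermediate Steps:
F = -10 (F = -2*5 = -10)
O(y) = -40 (O(y) = (1*(-10))*4 = -10*4 = -40)
v(Q) = Q + 2*Q² (v(Q) = (Q² + Q²) + Q = 2*Q² + Q = Q + 2*Q²)
-68*v(O(0)) = -(-2720)*(1 + 2*(-40)) = -(-2720)*(1 - 80) = -(-2720)*(-79) = -68*3160 = -214880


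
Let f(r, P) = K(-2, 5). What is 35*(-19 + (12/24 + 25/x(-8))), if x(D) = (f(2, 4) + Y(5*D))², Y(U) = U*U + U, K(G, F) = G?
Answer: -1571717315/2427364 ≈ -647.50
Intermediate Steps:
f(r, P) = -2
Y(U) = U + U² (Y(U) = U² + U = U + U²)
x(D) = (-2 + 5*D*(1 + 5*D))² (x(D) = (-2 + (5*D)*(1 + 5*D))² = (-2 + 5*D*(1 + 5*D))²)
35*(-19 + (12/24 + 25/x(-8))) = 35*(-19 + (12/24 + 25/((-2 + 5*(-8)*(1 + 5*(-8)))²))) = 35*(-19 + (12*(1/24) + 25/((-2 + 5*(-8)*(1 - 40))²))) = 35*(-19 + (½ + 25/((-2 + 5*(-8)*(-39))²))) = 35*(-19 + (½ + 25/((-2 + 1560)²))) = 35*(-19 + (½ + 25/(1558²))) = 35*(-19 + (½ + 25/2427364)) = 35*(-19 + 1213707/2427364) = 35*(-44906209/2427364) = -1571717315/2427364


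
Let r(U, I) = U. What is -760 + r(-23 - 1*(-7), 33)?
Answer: -776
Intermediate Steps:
-760 + r(-23 - 1*(-7), 33) = -760 + (-23 - 1*(-7)) = -760 + (-23 + 7) = -760 - 16 = -776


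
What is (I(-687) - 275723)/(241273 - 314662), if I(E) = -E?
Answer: 275036/73389 ≈ 3.7476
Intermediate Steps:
(I(-687) - 275723)/(241273 - 314662) = (-1*(-687) - 275723)/(241273 - 314662) = (687 - 275723)/(-73389) = -275036*(-1/73389) = 275036/73389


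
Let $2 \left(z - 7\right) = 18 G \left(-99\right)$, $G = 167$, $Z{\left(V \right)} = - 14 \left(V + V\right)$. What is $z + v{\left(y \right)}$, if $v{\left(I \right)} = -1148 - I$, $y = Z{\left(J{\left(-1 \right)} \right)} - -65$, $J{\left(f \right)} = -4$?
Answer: $-150115$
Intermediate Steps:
$Z{\left(V \right)} = - 28 V$ ($Z{\left(V \right)} = - 14 \cdot 2 V = - 28 V$)
$y = 177$ ($y = \left(-28\right) \left(-4\right) - -65 = 112 + 65 = 177$)
$z = -148790$ ($z = 7 + \frac{18 \cdot 167 \left(-99\right)}{2} = 7 + \frac{3006 \left(-99\right)}{2} = 7 + \frac{1}{2} \left(-297594\right) = 7 - 148797 = -148790$)
$z + v{\left(y \right)} = -148790 - 1325 = -150115$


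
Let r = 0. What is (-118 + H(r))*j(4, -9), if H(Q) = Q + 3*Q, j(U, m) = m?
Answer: 1062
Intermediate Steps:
H(Q) = 4*Q
(-118 + H(r))*j(4, -9) = (-118 + 4*0)*(-9) = (-118 + 0)*(-9) = -118*(-9) = 1062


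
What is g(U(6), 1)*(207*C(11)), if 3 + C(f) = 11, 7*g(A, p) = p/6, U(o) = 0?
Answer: 276/7 ≈ 39.429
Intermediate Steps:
g(A, p) = p/42 (g(A, p) = (p/6)/7 = p/42)
C(f) = 8 (C(f) = -3 + 11 = 8)
g(U(6), 1)*(207*C(11)) = ((1/42)*1)*(207*8) = (1/42)*1656 = 276/7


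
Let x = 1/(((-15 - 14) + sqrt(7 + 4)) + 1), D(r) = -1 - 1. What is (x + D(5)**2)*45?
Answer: 137880/773 - 45*sqrt(11)/773 ≈ 178.18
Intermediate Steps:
D(r) = -2
x = 1/(-28 + sqrt(11)) (x = 1/((-29 + sqrt(11)) + 1) = 1/(-28 + sqrt(11)) ≈ -0.040513)
(x + D(5)**2)*45 = ((-28/773 - sqrt(11)/773) + (-2)**2)*45 = ((-28/773 - sqrt(11)/773) + 4)*45 = (3064/773 - sqrt(11)/773)*45 = 137880/773 - 45*sqrt(11)/773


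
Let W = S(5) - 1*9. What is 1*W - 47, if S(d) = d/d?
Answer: -55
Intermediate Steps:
S(d) = 1
W = -8 (W = 1 - 1*9 = 1 - 9 = -8)
1*W - 47 = 1*(-8) - 47 = -8 - 47 = -55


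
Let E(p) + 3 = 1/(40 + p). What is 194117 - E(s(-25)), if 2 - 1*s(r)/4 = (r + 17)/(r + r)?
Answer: 229838055/1184 ≈ 1.9412e+5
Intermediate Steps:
s(r) = 8 - 2*(17 + r)/r (s(r) = 8 - 4*(r + 17)/(r + r) = 8 - 4*(17 + r)/(2*r) = 8 - 4*(17 + r)*1/(2*r) = 8 - 2*(17 + r)/r)
E(p) = -3 + 1/(40 + p)
194117 - E(s(-25)) = 194117 - (-119 - 3*(6 - 34/(-25)))/(40 + (6 - 34/(-25))) = 194117 - (-119 - 3*(6 - 34*(-1/25)))/(40 + (6 - 34*(-1/25))) = 194117 - (-119 - 3*(6 + 34/25))/(40 + (6 + 34/25)) = 194117 - (-119 - 3*184/25)/(40 + 184/25) = 194117 - (-119 - 552/25)/1184/25 = 194117 - 25*(-3527)/(1184*25) = 194117 - 1*(-3527/1184) = 194117 + 3527/1184 = 229838055/1184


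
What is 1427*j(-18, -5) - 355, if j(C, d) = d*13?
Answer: -93110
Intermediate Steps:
j(C, d) = 13*d
1427*j(-18, -5) - 355 = 1427*(13*(-5)) - 355 = 1427*(-65) - 355 = -92755 - 355 = -93110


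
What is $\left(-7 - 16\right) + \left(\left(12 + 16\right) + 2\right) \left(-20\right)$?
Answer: $-623$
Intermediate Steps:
$\left(-7 - 16\right) + \left(\left(12 + 16\right) + 2\right) \left(-20\right) = \left(-7 - 16\right) + \left(28 + 2\right) \left(-20\right) = -23 + 30 \left(-20\right) = -23 - 600 = -623$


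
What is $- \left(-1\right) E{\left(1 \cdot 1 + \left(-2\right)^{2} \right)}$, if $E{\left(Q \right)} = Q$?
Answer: $5$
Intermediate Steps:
$- \left(-1\right) E{\left(1 \cdot 1 + \left(-2\right)^{2} \right)} = - \left(-1\right) \left(1 \cdot 1 + \left(-2\right)^{2}\right) = - \left(-1\right) \left(1 + 4\right) = - \left(-1\right) 5 = \left(-1\right) \left(-5\right) = 5$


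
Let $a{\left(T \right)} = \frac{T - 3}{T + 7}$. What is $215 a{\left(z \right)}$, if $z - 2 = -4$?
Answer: $-215$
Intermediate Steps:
$z = -2$ ($z = 2 - 4 = -2$)
$a{\left(T \right)} = \frac{-3 + T}{7 + T}$
$215 a{\left(z \right)} = 215 \frac{-3 - 2}{7 - 2} = 215 \cdot \frac{1}{5} \left(-5\right) = 215 \left(-1\right) = -215$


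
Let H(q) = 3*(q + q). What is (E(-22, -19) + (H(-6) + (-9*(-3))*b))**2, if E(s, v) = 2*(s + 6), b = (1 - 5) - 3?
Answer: 66049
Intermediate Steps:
b = -7 (b = -4 - 3 = -7)
E(s, v) = 12 + 2*s (E(s, v) = 2*(6 + s) = 12 + 2*s)
H(q) = 6*q (H(q) = 3*(2*q) = 6*q)
(E(-22, -19) + (H(-6) + (-9*(-3))*b))**2 = ((12 + 2*(-22)) + (6*(-6) - 9*(-3)*(-7)))**2 = ((12 - 44) + (-36 + 27*(-7)))**2 = (-32 + (-36 - 189))**2 = (-32 - 225)**2 = (-257)**2 = 66049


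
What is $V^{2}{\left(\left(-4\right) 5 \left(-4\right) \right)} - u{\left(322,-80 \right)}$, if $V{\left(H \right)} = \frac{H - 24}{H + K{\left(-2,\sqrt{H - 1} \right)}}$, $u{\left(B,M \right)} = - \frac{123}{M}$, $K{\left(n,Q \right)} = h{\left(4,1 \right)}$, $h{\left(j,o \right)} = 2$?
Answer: $- \frac{144043}{134480} \approx -1.0711$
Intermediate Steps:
$K{\left(n,Q \right)} = 2$
$V{\left(H \right)} = \frac{-24 + H}{2 + H}$ ($V{\left(H \right)} = \frac{H - 24}{H + 2} = \frac{-24 + H}{2 + H}$)
$V^{2}{\left(\left(-4\right) 5 \left(-4\right) \right)} - u{\left(322,-80 \right)} = \left(\frac{-24 + \left(-4\right) 5 \left(-4\right)}{2 + \left(-4\right) 5 \left(-4\right)}\right)^{2} - - \frac{123}{-80} = \left(\frac{-24 - -80}{2 - -80}\right)^{2} - \left(-123\right) \left(- \frac{1}{80}\right) = \left(\frac{-24 + 80}{2 + 80}\right)^{2} - \frac{123}{80} = \left(\frac{1}{82} \cdot 56\right)^{2} - \frac{123}{80} = \left(\frac{28}{41}\right)^{2} - \frac{123}{80} = \frac{784}{1681} - \frac{123}{80} = - \frac{144043}{134480}$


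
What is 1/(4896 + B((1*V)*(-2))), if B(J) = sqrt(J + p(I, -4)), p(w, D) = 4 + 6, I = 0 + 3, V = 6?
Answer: 2448/11985409 - I*sqrt(2)/23970818 ≈ 0.00020425 - 5.8997e-8*I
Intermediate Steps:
I = 3
p(w, D) = 10
B(J) = sqrt(10 + J) (B(J) = sqrt(J + 10) = sqrt(10 + J))
1/(4896 + B((1*V)*(-2))) = 1/(4896 + sqrt(10 + (1*6)*(-2))) = 1/(4896 + sqrt(10 + 6*(-2))) = 1/(4896 + sqrt(10 - 12)) = 1/(4896 + sqrt(-2)) = 1/(4896 + I*sqrt(2))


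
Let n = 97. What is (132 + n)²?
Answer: 52441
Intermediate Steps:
(132 + n)² = (132 + 97)² = 229² = 52441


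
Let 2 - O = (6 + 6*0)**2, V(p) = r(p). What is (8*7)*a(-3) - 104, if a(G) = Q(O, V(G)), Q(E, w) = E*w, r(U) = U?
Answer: 5608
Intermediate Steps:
V(p) = p
O = -34 (O = 2 - (6 + 6*0)**2 = 2 - (6 + 0)**2 = 2 - 1*6**2 = 2 - 1*36 = 2 - 36 = -34)
a(G) = -34*G
(8*7)*a(-3) - 104 = (8*7)*(-34*(-3)) - 104 = 56*102 - 104 = 5712 - 104 = 5608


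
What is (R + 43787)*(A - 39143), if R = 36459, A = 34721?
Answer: -354847812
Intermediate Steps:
(R + 43787)*(A - 39143) = (36459 + 43787)*(34721 - 39143) = 80246*(-4422) = -354847812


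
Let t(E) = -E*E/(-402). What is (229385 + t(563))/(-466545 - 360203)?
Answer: -92529739/332352696 ≈ -0.27841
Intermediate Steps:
t(E) = E²/402 (t(E) = -E²*(-1/402) = E²/402)
(229385 + t(563))/(-466545 - 360203) = (229385 + (1/402)*563²)/(-466545 - 360203) = (229385 + (1/402)*316969)/(-826748) = (229385 + 316969/402)*(-1/826748) = (92529739/402)*(-1/826748) = -92529739/332352696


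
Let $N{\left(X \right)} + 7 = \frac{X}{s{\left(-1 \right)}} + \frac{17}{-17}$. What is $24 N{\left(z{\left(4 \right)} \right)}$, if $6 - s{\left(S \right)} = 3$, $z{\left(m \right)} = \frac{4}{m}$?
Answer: $-184$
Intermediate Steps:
$s{\left(S \right)} = 3$ ($s{\left(S \right)} = 6 - 3 = 3$)
$N{\left(X \right)} = -8 + \frac{X}{3}$ ($N{\left(X \right)} = -7 + \left(\frac{X}{3} + \frac{17}{-17}\right) = -7 + \left(X \frac{1}{3} + 17 \left(- \frac{1}{17}\right)\right) = -7 + \left(\frac{X}{3} - 1\right) = -7 + \left(-1 + \frac{X}{3}\right) = -8 + \frac{X}{3}$)
$24 N{\left(z{\left(4 \right)} \right)} = 24 \left(-8 + \frac{4 \cdot \frac{1}{4}}{3}\right) = 24 \left(-8 + \frac{1}{3} \cdot 1\right) = 24 \left(-8 + \frac{1}{3}\right) = 24 \left(- \frac{23}{3}\right) = -184$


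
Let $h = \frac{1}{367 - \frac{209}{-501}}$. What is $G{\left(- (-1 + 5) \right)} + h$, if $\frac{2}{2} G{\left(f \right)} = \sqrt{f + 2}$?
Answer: $\frac{501}{184076} + i \sqrt{2} \approx 0.0027217 + 1.4142 i$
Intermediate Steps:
$G{\left(f \right)} = \sqrt{2 + f}$ ($G{\left(f \right)} = \sqrt{f + 2} = \sqrt{2 + f}$)
$h = \frac{501}{184076}$ ($h = \frac{1}{367 - - \frac{209}{501}} = \frac{1}{367 + \frac{209}{501}} = \frac{1}{\frac{184076}{501}} = \frac{501}{184076} \approx 0.0027217$)
$G{\left(- (-1 + 5) \right)} + h = \sqrt{2 - \left(-1 + 5\right)} + \frac{501}{184076} = \sqrt{2 - 4} + \frac{501}{184076} = \sqrt{-2} + \frac{501}{184076} = i \sqrt{2} + \frac{501}{184076} = \frac{501}{184076} + i \sqrt{2}$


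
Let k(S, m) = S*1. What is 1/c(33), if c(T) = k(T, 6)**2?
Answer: 1/1089 ≈ 0.00091827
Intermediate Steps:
k(S, m) = S
c(T) = T**2
1/c(33) = 1/(33**2) = 1/1089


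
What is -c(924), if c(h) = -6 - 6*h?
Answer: 5550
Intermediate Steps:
-c(924) = -(-6 - 6*924) = -(-6 - 5544) = -1*(-5550) = 5550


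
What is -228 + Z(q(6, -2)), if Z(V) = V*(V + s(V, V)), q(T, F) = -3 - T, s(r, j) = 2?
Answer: -165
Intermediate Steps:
Z(V) = V*(2 + V) (Z(V) = V*(V + 2) = V*(2 + V))
-228 + Z(q(6, -2)) = -228 + (-3 - 1*6)*(2 + (-3 - 1*6)) = -228 + (-3 - 6)*(2 + (-3 - 6)) = -228 - 9*(2 - 9) = -228 - 9*(-7) = -228 + 63 = -165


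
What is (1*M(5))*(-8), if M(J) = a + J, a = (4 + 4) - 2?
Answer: -88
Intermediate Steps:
a = 6 (a = 8 - 2 = 6)
M(J) = 6 + J
(1*M(5))*(-8) = (1*(6 + 5))*(-8) = (1*11)*(-8) = 11*(-8) = -88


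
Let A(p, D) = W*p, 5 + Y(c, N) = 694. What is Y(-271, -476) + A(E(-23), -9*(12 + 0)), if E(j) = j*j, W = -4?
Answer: -1427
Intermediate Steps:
E(j) = j²
Y(c, N) = 689 (Y(c, N) = -5 + 694 = 689)
A(p, D) = -4*p
Y(-271, -476) + A(E(-23), -9*(12 + 0)) = 689 - 4*(-23)² = 689 - 4*529 = 689 - 2116 = -1427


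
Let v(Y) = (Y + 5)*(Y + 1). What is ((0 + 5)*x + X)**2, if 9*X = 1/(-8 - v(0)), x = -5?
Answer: 8561476/13689 ≈ 625.43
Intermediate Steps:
v(Y) = (1 + Y)*(5 + Y) (v(Y) = (5 + Y)*(1 + Y) = (1 + Y)*(5 + Y))
X = -1/117 (X = 1/(9*(-8 - (5 + 0**2 + 6*0))) = 1/(9*(-8 - (5 + 0 + 0))) = 1/(9*(-8 - 1*5)) = 1/(9*(-8 - 5)) = (1/9)/(-13) = (1/9)*(-1/13) = -1/117 ≈ -0.0085470)
((0 + 5)*x + X)**2 = ((0 + 5)*(-5) - 1/117)**2 = (5*(-5) - 1/117)**2 = (-25 - 1/117)**2 = (-2926/117)**2 = 8561476/13689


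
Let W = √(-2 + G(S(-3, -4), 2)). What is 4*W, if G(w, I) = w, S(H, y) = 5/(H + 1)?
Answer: 6*I*√2 ≈ 8.4853*I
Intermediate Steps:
S(H, y) = 5/(1 + H)
W = 3*I*√2/2 (W = √(-2 + 5/(1 - 3)) = √(-2 + 5/(-2)) = √(-2 + 5*(-½)) = √(-2 - 5/2) = √(-9/2) = 3*I*√2/2 ≈ 2.1213*I)
4*W = 4*(3*I*√2/2) = 6*I*√2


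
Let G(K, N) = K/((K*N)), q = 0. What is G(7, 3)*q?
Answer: 0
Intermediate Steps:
G(K, N) = 1/N (G(K, N) = K*(1/(K*N)) = 1/N)
G(7, 3)*q = 0/3 = (⅓)*0 = 0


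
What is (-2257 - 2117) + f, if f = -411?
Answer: -4785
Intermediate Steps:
(-2257 - 2117) + f = (-2257 - 2117) - 411 = -4374 - 411 = -4785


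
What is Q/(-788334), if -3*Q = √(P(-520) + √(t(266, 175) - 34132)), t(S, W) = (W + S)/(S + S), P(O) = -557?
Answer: √(-804308 + 38*I*√49285411)/89870076 ≈ 1.6332e-6 + 1.0112e-5*I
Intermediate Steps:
t(S, W) = (S + W)/(2*S) (t(S, W) = (S + W)/((2*S)) = (S + W)*(1/(2*S)) = (S + W)/(2*S))
Q = -√(-557 + I*√49285411/38)/3 (Q = -√(-557 + √((½)*(266 + 175)/266 - 34132))/3 = -√(-557 + √((½)*(1/266)*441 - 34132))/3 = -√(-557 + √(63/76 - 34132))/3 = -√(-557 + √(-2593969/76))/3 = -√(-557 + I*√49285411/38)/3 ≈ -1.2875 - 7.9716*I)
Q/(-788334) = -√(-804308 + 38*I*√49285411)/114/(-788334) = -√(-804308 + 38*I*√49285411)/114*(-1/788334) = √(-804308 + 38*I*√49285411)/89870076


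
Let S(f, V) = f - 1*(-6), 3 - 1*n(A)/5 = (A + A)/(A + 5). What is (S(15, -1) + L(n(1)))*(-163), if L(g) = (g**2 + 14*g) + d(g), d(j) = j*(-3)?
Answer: -506767/9 ≈ -56307.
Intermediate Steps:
d(j) = -3*j
n(A) = 15 - 10*A/(5 + A) (n(A) = 15 - 5*(A + A)/(A + 5) = 15 - 5*2*A/(5 + A) = 15 - 10*A/(5 + A))
S(f, V) = 6 + f (S(f, V) = f + 6 = 6 + f)
L(g) = g**2 + 11*g (L(g) = (g**2 + 14*g) - 3*g = g**2 + 11*g)
(S(15, -1) + L(n(1)))*(-163) = ((6 + 15) + (5*(15 + 1)/(5 + 1))*(11 + 5*(15 + 1)/(5 + 1)))*(-163) = (21 + (5*16/6)*(11 + 5*16/6))*(-163) = (21 + (5*(1/6)*16)*(11 + 5*(1/6)*16))*(-163) = (21 + 40*(11 + 40/3)/3)*(-163) = (21 + (40/3)*(73/3))*(-163) = (21 + 2920/9)*(-163) = (3109/9)*(-163) = -506767/9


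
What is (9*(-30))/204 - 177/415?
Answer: -24693/14110 ≈ -1.7500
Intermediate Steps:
(9*(-30))/204 - 177/415 = -270*1/204 - 177*1/415 = -45/34 - 177/415 = -24693/14110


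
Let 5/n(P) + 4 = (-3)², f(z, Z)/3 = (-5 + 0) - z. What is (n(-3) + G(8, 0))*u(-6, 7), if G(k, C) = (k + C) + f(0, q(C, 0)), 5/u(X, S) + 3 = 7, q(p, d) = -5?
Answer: -15/2 ≈ -7.5000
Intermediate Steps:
f(z, Z) = -15 - 3*z (f(z, Z) = 3*((-5 + 0) - z) = 3*(-5 - z) = -15 - 3*z)
u(X, S) = 5/4 (u(X, S) = 5/(-3 + 7) = 5/4)
n(P) = 1 (n(P) = 5/(-4 + (-3)²) = 5/(-4 + 9) = 5/5 = 5*(⅕) = 1)
G(k, C) = -15 + C + k (G(k, C) = (k + C) + (-15 - 3*0) = (C + k) + (-15 + 0) = (C + k) - 15 = -15 + C + k)
(n(-3) + G(8, 0))*u(-6, 7) = (1 + (-15 + 0 + 8))*(5/4) = (1 - 7)*(5/4) = -6*5/4 = -15/2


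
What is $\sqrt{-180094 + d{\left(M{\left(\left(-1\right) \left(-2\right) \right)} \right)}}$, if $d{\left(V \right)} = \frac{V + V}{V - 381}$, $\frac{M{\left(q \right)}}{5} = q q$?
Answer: $\frac{i \sqrt{65013974}}{19} \approx 424.38 i$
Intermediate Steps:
$M{\left(q \right)} = 5 q^{2}$ ($M{\left(q \right)} = 5 q q = 5 q^{2}$)
$d{\left(V \right)} = \frac{2 V}{-381 + V}$
$\sqrt{-180094 + d{\left(M{\left(\left(-1\right) \left(-2\right) \right)} \right)}} = \sqrt{-180094 + \frac{2 \cdot 5 \left(\left(-1\right) \left(-2\right)\right)^{2}}{-381 + 5 \left(\left(-1\right) \left(-2\right)\right)^{2}}} = \sqrt{-180094 + \frac{2 \cdot 5 \cdot 2^{2}}{-381 + 5 \cdot 2^{2}}} = \sqrt{-180094 + \frac{2 \cdot 5 \cdot 4}{-381 + 5 \cdot 4}} = \sqrt{-180094 + 2 \cdot 20 \frac{1}{-381 + 20}} = \sqrt{-180094 + 2 \cdot 20 \frac{1}{-361}} = \sqrt{-180094 + 2 \cdot 20 \left(- \frac{1}{361}\right)} = \sqrt{-180094 - \frac{40}{361}} = \sqrt{- \frac{65013974}{361}} = \frac{i \sqrt{65013974}}{19}$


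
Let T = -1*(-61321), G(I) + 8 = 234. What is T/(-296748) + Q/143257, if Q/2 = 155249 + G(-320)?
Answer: 83489128103/42511228236 ≈ 1.9639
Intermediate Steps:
G(I) = 226 (G(I) = -8 + 234 = 226)
T = 61321
Q = 310950 (Q = 2*(155249 + 226) = 2*155475 = 310950)
T/(-296748) + Q/143257 = 61321/(-296748) + 310950/143257 = 61321*(-1/296748) + 310950*(1/143257) = -61321/296748 + 310950/143257 = 83489128103/42511228236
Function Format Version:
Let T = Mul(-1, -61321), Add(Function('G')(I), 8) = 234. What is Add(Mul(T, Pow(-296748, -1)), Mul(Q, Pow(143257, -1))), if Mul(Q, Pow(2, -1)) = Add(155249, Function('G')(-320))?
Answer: Rational(83489128103, 42511228236) ≈ 1.9639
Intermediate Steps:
Function('G')(I) = 226 (Function('G')(I) = Add(-8, 234) = 226)
T = 61321
Q = 310950 (Q = Mul(2, Add(155249, 226)) = Mul(2, 155475) = 310950)
Add(Mul(T, Pow(-296748, -1)), Mul(Q, Pow(143257, -1))) = Add(Mul(61321, Pow(-296748, -1)), Mul(310950, Pow(143257, -1))) = Add(Mul(61321, Rational(-1, 296748)), Mul(310950, Rational(1, 143257))) = Add(Rational(-61321, 296748), Rational(310950, 143257)) = Rational(83489128103, 42511228236)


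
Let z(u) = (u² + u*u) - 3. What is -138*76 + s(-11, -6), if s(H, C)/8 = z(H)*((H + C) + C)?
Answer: -54464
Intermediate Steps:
z(u) = -3 + 2*u² (z(u) = (u² + u²) - 3 = 2*u² - 3 = -3 + 2*u²)
s(H, C) = 8*(-3 + 2*H²)*(H + 2*C) (s(H, C) = 8*((-3 + 2*H²)*((H + C) + C)) = 8*((-3 + 2*H²)*((C + H) + C)) = 8*((-3 + 2*H²)*(H + 2*C)) = 8*(-3 + 2*H²)*(H + 2*C))
-138*76 + s(-11, -6) = -138*76 + 8*(-3 + 2*(-11)²)*(-11 + 2*(-6)) = -10488 + 8*(-3 + 2*121)*(-11 - 12) = -10488 + 8*(-3 + 242)*(-23) = -10488 + 8*239*(-23) = -10488 - 43976 = -54464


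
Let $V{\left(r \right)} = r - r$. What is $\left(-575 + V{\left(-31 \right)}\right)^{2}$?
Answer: $330625$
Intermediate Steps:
$V{\left(r \right)} = 0$
$\left(-575 + V{\left(-31 \right)}\right)^{2} = \left(-575 + 0\right)^{2} = \left(-575\right)^{2} = 330625$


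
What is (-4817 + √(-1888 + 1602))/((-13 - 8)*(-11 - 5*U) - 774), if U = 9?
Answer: -4817/402 + I*√286/402 ≈ -11.983 + 0.042068*I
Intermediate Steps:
(-4817 + √(-1888 + 1602))/((-13 - 8)*(-11 - 5*U) - 774) = (-4817 + √(-1888 + 1602))/((-13 - 8)*(-11 - 5*9) - 774) = (-4817 + √(-286))/(-21*(-11 - 45) - 774) = (-4817 + I*√286)/(-21*(-56) - 774) = (-4817 + I*√286)/(1176 - 774) = (-4817 + I*√286)/402 = (-4817 + I*√286)*(1/402) = -4817/402 + I*√286/402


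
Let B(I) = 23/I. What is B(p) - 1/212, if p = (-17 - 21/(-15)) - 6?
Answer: -3061/2862 ≈ -1.0695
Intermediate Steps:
p = -108/5 (p = (-17 - 21*(-1/15)) - 6 = (-17 + 7/5) - 6 = -78/5 - 6 = -108/5 ≈ -21.600)
B(p) - 1/212 = 23/(-108/5) - 1/212 = 23*(-5/108) - 1*1/212 = -115/108 - 1/212 = -3061/2862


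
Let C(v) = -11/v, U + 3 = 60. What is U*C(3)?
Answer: -209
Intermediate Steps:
U = 57 (U = -3 + 60 = 57)
U*C(3) = 57*(-11/3) = -209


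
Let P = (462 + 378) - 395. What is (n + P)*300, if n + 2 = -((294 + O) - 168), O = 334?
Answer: -5100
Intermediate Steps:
n = -462 (n = -2 - ((294 + 334) - 168) = -2 - (628 - 168) = -2 - 1*460 = -2 - 460 = -462)
P = 445 (P = 840 - 395 = 445)
(n + P)*300 = (-462 + 445)*300 = -17*300 = -5100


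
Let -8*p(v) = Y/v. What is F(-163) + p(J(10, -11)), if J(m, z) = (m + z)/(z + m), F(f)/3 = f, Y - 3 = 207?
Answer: -2061/4 ≈ -515.25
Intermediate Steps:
Y = 210 (Y = 3 + 207 = 210)
F(f) = 3*f
J(m, z) = 1 (J(m, z) = (m + z)/(m + z) = 1)
p(v) = -105/(4*v)
F(-163) + p(J(10, -11)) = 3*(-163) - 105/4/1 = -489 - 105/4*1 = -489 - 105/4 = -2061/4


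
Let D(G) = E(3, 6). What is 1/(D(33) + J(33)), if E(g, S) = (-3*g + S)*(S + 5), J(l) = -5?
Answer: -1/38 ≈ -0.026316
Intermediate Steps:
E(g, S) = (5 + S)*(S - 3*g) (E(g, S) = (S - 3*g)*(5 + S) = (5 + S)*(S - 3*g))
D(G) = -33 (D(G) = 6² - 15*3 + 5*6 - 3*6*3 = 36 - 45 + 30 - 54 = -33)
1/(D(33) + J(33)) = 1/(-33 - 5) = 1/(-38) = -1/38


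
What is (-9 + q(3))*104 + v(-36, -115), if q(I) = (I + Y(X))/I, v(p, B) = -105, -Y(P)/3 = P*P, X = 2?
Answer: -1353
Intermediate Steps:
Y(P) = -3*P² (Y(P) = -3*P*P = -3*P²)
q(I) = (-12 + I)/I (q(I) = (I - 3*2²)/I = (I - 3*4)/I = (I - 12)/I = (-12 + I)/I)
(-9 + q(3))*104 + v(-36, -115) = (-9 + (-12 + 3)/3)*104 - 105 = (-9 + (⅓)*(-9))*104 - 105 = (-9 - 3)*104 - 105 = -12*104 - 105 = -1248 - 105 = -1353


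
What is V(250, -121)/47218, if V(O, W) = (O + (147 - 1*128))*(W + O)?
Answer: 34701/47218 ≈ 0.73491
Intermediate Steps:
V(O, W) = (19 + O)*(O + W) (V(O, W) = (O + (147 - 128))*(O + W) = (O + 19)*(O + W) = (19 + O)*(O + W))
V(250, -121)/47218 = (250**2 + 19*250 + 19*(-121) + 250*(-121))/47218 = (62500 + 4750 - 2299 - 30250)*(1/47218) = 34701*(1/47218) = 34701/47218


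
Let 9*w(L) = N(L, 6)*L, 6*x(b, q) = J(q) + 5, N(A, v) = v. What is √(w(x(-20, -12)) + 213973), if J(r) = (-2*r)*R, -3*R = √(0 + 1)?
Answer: √1925754/3 ≈ 462.57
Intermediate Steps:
R = -⅓ (R = -√(0 + 1)/3 = -√1/3 = -⅓*1 = -⅓ ≈ -0.33333)
J(r) = 2*r/3 (J(r) = -2*r*(-⅓) = 2*r/3)
x(b, q) = ⅚ + q/9 (x(b, q) = (2*q/3 + 5)/6 = (5 + 2*q/3)/6 = ⅚ + q/9)
w(L) = 2*L/3 (w(L) = (6*L)/9 = 2*L/3)
√(w(x(-20, -12)) + 213973) = √(2*(⅚ + (⅑)*(-12))/3 + 213973) = √(2*(⅚ - 4/3)/3 + 213973) = √((⅔)*(-½) + 213973) = √(-⅓ + 213973) = √(641918/3) = √1925754/3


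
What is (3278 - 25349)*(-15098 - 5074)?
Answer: 445216212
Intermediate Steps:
(3278 - 25349)*(-15098 - 5074) = -22071*(-20172) = 445216212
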